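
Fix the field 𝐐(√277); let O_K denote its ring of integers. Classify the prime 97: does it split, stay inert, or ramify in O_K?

p is inert

d = 277 ≡ 1 (mod 4), so O_K = ℤ[(1+√277)/2] and disc(K) = d = 277.
Since gcd(97, 277) = 1 the prime 97 does not ramify.
Legendre symbol by Euler's criterion: (277/97) ≡ 277^48 ≡ 96 (mod 97), i.e. (277/97) = -1.
Legendre symbol -1 ⇒ 97 is inert.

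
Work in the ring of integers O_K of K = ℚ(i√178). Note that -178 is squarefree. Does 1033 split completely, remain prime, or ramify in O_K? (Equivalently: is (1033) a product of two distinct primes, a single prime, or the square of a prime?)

Since -178 ≢ 1 mod 4, the ring of integers is ℤ[√-178] with discriminant 4·(-178) = -712.
disc(K) = -712 is not divisible by 1033; 1033 is unramified.
(-178/1033) = 855^516 mod 1033 = 1032, giving Legendre symbol -1.
d is a non-residue mod p, hence 1033 remains inert in O_K.

remains prime (inert)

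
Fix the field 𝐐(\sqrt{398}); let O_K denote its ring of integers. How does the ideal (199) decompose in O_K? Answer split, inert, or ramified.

d = 398 ≡ 2 (mod 4), so O_K = ℤ[√398] and disc(K) = 4d = 1592.
Ramification test: 199 | 1592. The prime 199 ramifies in K.

199 is ramified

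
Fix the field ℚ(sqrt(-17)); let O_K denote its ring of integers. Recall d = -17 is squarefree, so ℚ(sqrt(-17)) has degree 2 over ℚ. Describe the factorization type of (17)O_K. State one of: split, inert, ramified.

ramifies in O_K

d = -17 ≡ 3 (mod 4), so O_K = ℤ[√-17] and disc(K) = 4d = -68.
disc(K) = -68 = 17·(-4), so p = 17 is ramified.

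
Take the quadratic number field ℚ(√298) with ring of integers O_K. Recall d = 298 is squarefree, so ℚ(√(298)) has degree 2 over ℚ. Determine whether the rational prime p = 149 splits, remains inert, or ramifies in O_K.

p ramifies

Since 298 ≢ 1 mod 4, the ring of integers is ℤ[√298] with discriminant 4·298 = 1192.
Ramification test: 149 | 1192. The prime 149 ramifies in K.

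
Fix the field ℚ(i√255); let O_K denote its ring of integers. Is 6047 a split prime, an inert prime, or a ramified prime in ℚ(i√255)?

inert — (6047) stays prime in O_K

Since -255 ≡ 1 mod 4, the ring of integers is ℤ[(1+√-255)/2] with discriminant -255.
6047 ∤ -255, so 6047 is unramified.
(-255/6047) = 5792^3023 mod 6047 = 6046, giving Legendre symbol -1.
(-255/6047) = -1, so 6047 is inert.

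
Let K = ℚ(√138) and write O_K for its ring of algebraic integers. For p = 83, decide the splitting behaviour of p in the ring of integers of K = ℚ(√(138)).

Since 138 ≢ 1 mod 4, the ring of integers is ℤ[√138] with discriminant 4·138 = 552.
disc(K) = 552 is not divisible by 83; 83 is unramified.
Compute (138/83) via Euler: 55^((83-1)/2) mod 83 = 82, so (138/83) = -1.
(138/83) = -1, so 83 is inert.

p is inert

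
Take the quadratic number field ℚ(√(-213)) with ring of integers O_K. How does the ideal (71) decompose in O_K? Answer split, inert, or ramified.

-213 mod 4 = 3, hence disc K = 4·(-213) = -852 and O_K = ℤ[√-213].
71 divides disc(K) = -852, so 71 ramifies.

ramified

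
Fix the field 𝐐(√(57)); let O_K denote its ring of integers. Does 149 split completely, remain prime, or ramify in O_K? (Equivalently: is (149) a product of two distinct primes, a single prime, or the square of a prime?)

d = 57 ≡ 1 (mod 4), so O_K = ℤ[(1+√57)/2] and disc(K) = d = 57.
149 ∤ 57, so 149 is unramified.
Euler's criterion: 57^74 mod 149 = 148. Thus (57|149) = -1.
d is a non-residue mod p, hence 149 remains inert in O_K.

inert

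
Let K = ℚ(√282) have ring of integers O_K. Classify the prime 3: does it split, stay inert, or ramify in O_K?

ramified

282 mod 4 = 2, hence disc K = 4·282 = 1128 and O_K = ℤ[√282].
3 divides disc(K) = 1128, so 3 ramifies.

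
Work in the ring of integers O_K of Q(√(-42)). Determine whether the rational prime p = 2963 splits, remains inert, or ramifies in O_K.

remains prime (inert)

Since -42 ≢ 1 mod 4, the ring of integers is ℤ[√-42] with discriminant 4·(-42) = -168.
2963 ∤ -168, so 2963 is unramified.
(-42/2963) = 2921^1481 mod 2963 = 2962, giving Legendre symbol -1.
(-42/2963) = -1, so 2963 is inert.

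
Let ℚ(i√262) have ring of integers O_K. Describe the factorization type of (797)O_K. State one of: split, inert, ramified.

d = -262 ≡ 2 (mod 4), so O_K = ℤ[√-262] and disc(K) = 4d = -1048.
797 ∤ -1048, so 797 is unramified.
(-262/797) = 535^398 mod 797 = 796, giving Legendre symbol -1.
d is a non-residue mod p, hence 797 remains inert in O_K.

inert — (797) stays prime in O_K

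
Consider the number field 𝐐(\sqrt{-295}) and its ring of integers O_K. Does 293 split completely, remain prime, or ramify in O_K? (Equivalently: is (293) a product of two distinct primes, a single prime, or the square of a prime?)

d = -295 ≡ 1 (mod 4), so O_K = ℤ[(1+√-295)/2] and disc(K) = d = -295.
293 ∤ -295, so 293 is unramified.
Legendre symbol by Euler's criterion: (-295/293) ≡ (-295)^146 ≡ 292 (mod 293), i.e. (-295/293) = -1.
(-295/293) = -1, so 293 is inert.

p is inert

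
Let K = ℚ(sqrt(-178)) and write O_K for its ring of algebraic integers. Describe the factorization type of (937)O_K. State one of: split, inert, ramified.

-178 mod 4 = 2, hence disc K = 4·(-178) = -712 and O_K = ℤ[√-178].
disc(K) = -712 is not divisible by 937; 937 is unramified.
(-178/937) = 759^468 mod 937 = 1, giving Legendre symbol 1.
Legendre symbol 1 ⇒ 937 is split.

split — (937) = 𝔭₁𝔭₂ with 𝔭₁ ≠ 𝔭₂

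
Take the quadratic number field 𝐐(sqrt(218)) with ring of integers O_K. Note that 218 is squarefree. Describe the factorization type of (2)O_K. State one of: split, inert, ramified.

218 mod 4 = 2, hence disc K = 4·218 = 872 and O_K = ℤ[√218].
2 divides disc(K) = 872, so 2 ramifies.

ramifies in O_K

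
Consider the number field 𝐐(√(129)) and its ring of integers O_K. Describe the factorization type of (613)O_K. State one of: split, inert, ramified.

splits completely

Since 129 ≡ 1 mod 4, the ring of integers is ℤ[(1+√129)/2] with discriminant 129.
613 ∤ 129, so 613 is unramified.
(129/613) = 129^306 mod 613 = 1, giving Legendre symbol 1.
Legendre symbol 1 ⇒ 613 is split.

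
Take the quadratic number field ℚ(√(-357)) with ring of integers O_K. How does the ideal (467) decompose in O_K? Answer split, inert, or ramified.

p is inert

Since -357 ≢ 1 mod 4, the ring of integers is ℤ[√-357] with discriminant 4·(-357) = -1428.
disc(K) = -1428 is not divisible by 467; 467 is unramified.
Legendre symbol by Euler's criterion: (-357/467) ≡ (-357)^233 ≡ 466 (mod 467), i.e. (-357/467) = -1.
(-357/467) = -1, so 467 is inert.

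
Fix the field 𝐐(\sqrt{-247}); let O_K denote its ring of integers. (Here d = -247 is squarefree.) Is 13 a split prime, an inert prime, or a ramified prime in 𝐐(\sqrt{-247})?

ramified

d = -247 ≡ 1 (mod 4), so O_K = ℤ[(1+√-247)/2] and disc(K) = d = -247.
13 divides disc(K) = -247, so 13 ramifies.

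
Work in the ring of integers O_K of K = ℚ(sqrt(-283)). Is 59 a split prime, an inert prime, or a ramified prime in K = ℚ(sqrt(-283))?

split — (59) = 𝔭₁𝔭₂ with 𝔭₁ ≠ 𝔭₂

d = -283 ≡ 1 (mod 4), so O_K = ℤ[(1+√-283)/2] and disc(K) = d = -283.
Since gcd(59, -283) = 1 the prime 59 does not ramify.
Compute (-283/59) via Euler: 12^((59-1)/2) mod 59 = 1, so (-283/59) = 1.
Legendre symbol 1 ⇒ 59 is split.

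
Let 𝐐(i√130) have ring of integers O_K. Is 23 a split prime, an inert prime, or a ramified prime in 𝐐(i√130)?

23 splits in O_K

d = -130 ≡ 2 (mod 4), so O_K = ℤ[√-130] and disc(K) = 4d = -520.
Since gcd(23, -520) = 1 the prime 23 does not ramify.
Compute (-130/23) via Euler: 8^((23-1)/2) mod 23 = 1, so (-130/23) = 1.
d is a quadratic residue mod p, hence 23 splits in O_K.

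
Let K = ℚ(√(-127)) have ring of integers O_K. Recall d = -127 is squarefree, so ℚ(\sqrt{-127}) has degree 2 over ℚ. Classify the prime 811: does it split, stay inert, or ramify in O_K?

split

d = -127 ≡ 1 (mod 4), so O_K = ℤ[(1+√-127)/2] and disc(K) = d = -127.
Since gcd(811, -127) = 1 the prime 811 does not ramify.
Compute (-127/811) via Euler: 684^((811-1)/2) mod 811 = 1, so (-127/811) = 1.
(-127/811) = 1, so 811 splits.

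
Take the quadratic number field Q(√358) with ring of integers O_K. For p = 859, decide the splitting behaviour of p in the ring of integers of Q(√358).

p is inert

358 mod 4 = 2, hence disc K = 4·358 = 1432 and O_K = ℤ[√358].
disc(K) = 1432 is not divisible by 859; 859 is unramified.
Legendre symbol by Euler's criterion: (358/859) ≡ 358^429 ≡ 858 (mod 859), i.e. (358/859) = -1.
Legendre symbol -1 ⇒ 859 is inert.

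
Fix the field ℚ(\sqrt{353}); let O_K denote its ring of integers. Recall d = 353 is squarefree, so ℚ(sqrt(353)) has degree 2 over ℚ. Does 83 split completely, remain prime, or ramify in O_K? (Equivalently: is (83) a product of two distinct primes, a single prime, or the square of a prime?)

Since 353 ≡ 1 mod 4, the ring of integers is ℤ[(1+√353)/2] with discriminant 353.
83 ∤ 353, so 83 is unramified.
Legendre symbol by Euler's criterion: (353/83) ≡ 353^41 ≡ 1 (mod 83), i.e. (353/83) = 1.
(353/83) = 1, so 83 splits.

split — (83) = 𝔭₁𝔭₂ with 𝔭₁ ≠ 𝔭₂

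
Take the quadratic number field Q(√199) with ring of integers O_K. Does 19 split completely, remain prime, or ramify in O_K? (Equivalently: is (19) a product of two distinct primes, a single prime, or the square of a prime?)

d = 199 ≡ 3 (mod 4), so O_K = ℤ[√199] and disc(K) = 4d = 796.
disc(K) = 796 is not divisible by 19; 19 is unramified.
(199/19) = 9^9 mod 19 = 1, giving Legendre symbol 1.
d is a quadratic residue mod p, hence 19 splits in O_K.

splits completely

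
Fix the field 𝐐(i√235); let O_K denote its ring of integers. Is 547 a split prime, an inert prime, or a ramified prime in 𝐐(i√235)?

split

-235 mod 4 = 1, hence disc K = -235 and O_K = ℤ[(1+√-235)/2].
disc(K) = -235 is not divisible by 547; 547 is unramified.
(-235/547) = 312^273 mod 547 = 1, giving Legendre symbol 1.
(-235/547) = 1, so 547 splits.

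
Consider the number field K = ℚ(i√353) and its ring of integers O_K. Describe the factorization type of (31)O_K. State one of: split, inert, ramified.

31 splits in O_K

Since -353 ≢ 1 mod 4, the ring of integers is ℤ[√-353] with discriminant 4·(-353) = -1412.
disc(K) = -1412 is not divisible by 31; 31 is unramified.
(-353/31) = 19^15 mod 31 = 1, giving Legendre symbol 1.
(-353/31) = 1, so 31 splits.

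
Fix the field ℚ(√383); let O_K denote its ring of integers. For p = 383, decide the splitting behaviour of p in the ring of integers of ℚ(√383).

383 mod 4 = 3, hence disc K = 4·383 = 1532 and O_K = ℤ[√383].
disc(K) = 1532 = 383·4, so p = 383 is ramified.

383 is ramified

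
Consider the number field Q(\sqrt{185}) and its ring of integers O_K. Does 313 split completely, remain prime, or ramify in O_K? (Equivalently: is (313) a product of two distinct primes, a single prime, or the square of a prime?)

splits completely

185 mod 4 = 1, hence disc K = 185 and O_K = ℤ[(1+√185)/2].
313 ∤ 185, so 313 is unramified.
Legendre symbol by Euler's criterion: (185/313) ≡ 185^156 ≡ 1 (mod 313), i.e. (185/313) = 1.
Legendre symbol 1 ⇒ 313 is split.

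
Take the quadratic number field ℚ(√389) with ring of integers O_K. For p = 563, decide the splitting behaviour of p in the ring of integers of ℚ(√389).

389 mod 4 = 1, hence disc K = 389 and O_K = ℤ[(1+√389)/2].
Since gcd(563, 389) = 1 the prime 563 does not ramify.
Euler's criterion: 389^281 mod 563 = 562. Thus (389|563) = -1.
(389/563) = -1, so 563 is inert.

563 remains inert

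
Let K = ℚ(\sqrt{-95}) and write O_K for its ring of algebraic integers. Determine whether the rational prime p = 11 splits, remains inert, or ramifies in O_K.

Since -95 ≡ 1 mod 4, the ring of integers is ℤ[(1+√-95)/2] with discriminant -95.
Since gcd(11, -95) = 1 the prime 11 does not ramify.
Compute (-95/11) via Euler: 4^((11-1)/2) mod 11 = 1, so (-95/11) = 1.
d is a quadratic residue mod p, hence 11 splits in O_K.

split — (11) = 𝔭₁𝔭₂ with 𝔭₁ ≠ 𝔭₂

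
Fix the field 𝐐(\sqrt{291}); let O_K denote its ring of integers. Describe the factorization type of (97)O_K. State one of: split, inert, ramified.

d = 291 ≡ 3 (mod 4), so O_K = ℤ[√291] and disc(K) = 4d = 1164.
97 divides disc(K) = 1164, so 97 ramifies.

ramifies in O_K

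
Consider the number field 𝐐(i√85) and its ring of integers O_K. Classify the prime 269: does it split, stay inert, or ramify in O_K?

remains prime (inert)

-85 mod 4 = 3, hence disc K = 4·(-85) = -340 and O_K = ℤ[√-85].
Since gcd(269, -340) = 1 the prime 269 does not ramify.
Compute (-85/269) via Euler: 184^((269-1)/2) mod 269 = 268, so (-85/269) = -1.
Legendre symbol -1 ⇒ 269 is inert.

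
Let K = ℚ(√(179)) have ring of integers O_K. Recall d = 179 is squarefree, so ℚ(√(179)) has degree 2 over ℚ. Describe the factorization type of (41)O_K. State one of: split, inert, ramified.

p is inert

179 mod 4 = 3, hence disc K = 4·179 = 716 and O_K = ℤ[√179].
Since gcd(41, 716) = 1 the prime 41 does not ramify.
Euler's criterion: 179^20 mod 41 = 40. Thus (179|41) = -1.
Legendre symbol -1 ⇒ 41 is inert.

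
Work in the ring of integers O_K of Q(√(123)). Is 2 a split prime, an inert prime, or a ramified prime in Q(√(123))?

2 is ramified

123 mod 4 = 3, hence disc K = 4·123 = 492 and O_K = ℤ[√123].
disc(K) = 492 = 2·246, so p = 2 is ramified.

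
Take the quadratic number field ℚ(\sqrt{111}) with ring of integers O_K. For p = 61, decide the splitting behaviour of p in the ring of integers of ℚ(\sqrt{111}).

d = 111 ≡ 3 (mod 4), so O_K = ℤ[√111] and disc(K) = 4d = 444.
Since gcd(61, 444) = 1 the prime 61 does not ramify.
Compute (111/61) via Euler: 50^((61-1)/2) mod 61 = 60, so (111/61) = -1.
Legendre symbol -1 ⇒ 61 is inert.

p is inert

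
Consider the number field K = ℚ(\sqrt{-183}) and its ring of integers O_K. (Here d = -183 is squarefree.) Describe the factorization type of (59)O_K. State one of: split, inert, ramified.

splits completely

d = -183 ≡ 1 (mod 4), so O_K = ℤ[(1+√-183)/2] and disc(K) = d = -183.
59 ∤ -183, so 59 is unramified.
Euler's criterion: (-183)^29 mod 59 = 1. Thus (-183|59) = 1.
(-183/59) = 1, so 59 splits.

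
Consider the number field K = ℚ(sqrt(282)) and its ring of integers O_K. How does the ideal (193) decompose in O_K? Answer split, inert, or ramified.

remains prime (inert)

Since 282 ≢ 1 mod 4, the ring of integers is ℤ[√282] with discriminant 4·282 = 1128.
193 ∤ 1128, so 193 is unramified.
Legendre symbol by Euler's criterion: (282/193) ≡ 282^96 ≡ 192 (mod 193), i.e. (282/193) = -1.
(282/193) = -1, so 193 is inert.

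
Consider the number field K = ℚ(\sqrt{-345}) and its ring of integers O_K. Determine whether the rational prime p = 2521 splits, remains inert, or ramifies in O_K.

remains prime (inert)

Since -345 ≢ 1 mod 4, the ring of integers is ℤ[√-345] with discriminant 4·(-345) = -1380.
disc(K) = -1380 is not divisible by 2521; 2521 is unramified.
Euler's criterion: (-345)^1260 mod 2521 = 2520. Thus (-345|2521) = -1.
(-345/2521) = -1, so 2521 is inert.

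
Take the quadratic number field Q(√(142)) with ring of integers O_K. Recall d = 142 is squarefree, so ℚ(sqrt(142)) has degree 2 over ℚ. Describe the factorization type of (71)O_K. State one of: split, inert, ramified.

Since 142 ≢ 1 mod 4, the ring of integers is ℤ[√142] with discriminant 4·142 = 568.
disc(K) = 568 = 71·8, so p = 71 is ramified.

ramified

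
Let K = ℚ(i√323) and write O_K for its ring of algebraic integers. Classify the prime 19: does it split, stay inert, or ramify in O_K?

19 is ramified

Since -323 ≡ 1 mod 4, the ring of integers is ℤ[(1+√-323)/2] with discriminant -323.
disc(K) = -323 = 19·(-17), so p = 19 is ramified.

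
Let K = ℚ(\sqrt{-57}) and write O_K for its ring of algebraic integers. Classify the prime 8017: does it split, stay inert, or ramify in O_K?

d = -57 ≡ 3 (mod 4), so O_K = ℤ[√-57] and disc(K) = 4d = -228.
8017 ∤ -228, so 8017 is unramified.
(-57/8017) = 7960^4008 mod 8017 = 8016, giving Legendre symbol -1.
Legendre symbol -1 ⇒ 8017 is inert.

remains prime (inert)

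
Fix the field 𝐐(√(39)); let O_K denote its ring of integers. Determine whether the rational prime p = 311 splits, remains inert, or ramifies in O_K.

split

d = 39 ≡ 3 (mod 4), so O_K = ℤ[√39] and disc(K) = 4d = 156.
Since gcd(311, 156) = 1 the prime 311 does not ramify.
(39/311) = 39^155 mod 311 = 1, giving Legendre symbol 1.
Legendre symbol 1 ⇒ 311 is split.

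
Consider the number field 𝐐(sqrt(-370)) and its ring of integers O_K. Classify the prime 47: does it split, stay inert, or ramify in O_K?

split

-370 mod 4 = 2, hence disc K = 4·(-370) = -1480 and O_K = ℤ[√-370].
disc(K) = -1480 is not divisible by 47; 47 is unramified.
Euler's criterion: (-370)^23 mod 47 = 1. Thus (-370|47) = 1.
Legendre symbol 1 ⇒ 47 is split.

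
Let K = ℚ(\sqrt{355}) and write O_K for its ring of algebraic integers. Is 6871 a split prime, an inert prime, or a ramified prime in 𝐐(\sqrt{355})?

d = 355 ≡ 3 (mod 4), so O_K = ℤ[√355] and disc(K) = 4d = 1420.
Since gcd(6871, 1420) = 1 the prime 6871 does not ramify.
Euler's criterion: 355^3435 mod 6871 = 1. Thus (355|6871) = 1.
Legendre symbol 1 ⇒ 6871 is split.

splits completely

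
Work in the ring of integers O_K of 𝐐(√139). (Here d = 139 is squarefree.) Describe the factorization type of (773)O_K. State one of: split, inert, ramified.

split

d = 139 ≡ 3 (mod 4), so O_K = ℤ[√139] and disc(K) = 4d = 556.
773 ∤ 556, so 773 is unramified.
Compute (139/773) via Euler: 139^((773-1)/2) mod 773 = 1, so (139/773) = 1.
Legendre symbol 1 ⇒ 773 is split.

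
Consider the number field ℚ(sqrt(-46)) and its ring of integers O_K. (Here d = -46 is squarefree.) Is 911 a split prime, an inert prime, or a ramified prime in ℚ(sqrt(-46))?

Since -46 ≢ 1 mod 4, the ring of integers is ℤ[√-46] with discriminant 4·(-46) = -184.
Since gcd(911, -184) = 1 the prime 911 does not ramify.
Euler's criterion: (-46)^455 mod 911 = 910. Thus (-46|911) = -1.
(-46/911) = -1, so 911 is inert.

remains prime (inert)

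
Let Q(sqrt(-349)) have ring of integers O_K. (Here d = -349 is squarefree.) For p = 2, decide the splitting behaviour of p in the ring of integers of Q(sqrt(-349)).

-349 mod 4 = 3, hence disc K = 4·(-349) = -1396 and O_K = ℤ[√-349].
2 divides disc(K) = -1396, so 2 ramifies.

ramified — (2) = 𝔭²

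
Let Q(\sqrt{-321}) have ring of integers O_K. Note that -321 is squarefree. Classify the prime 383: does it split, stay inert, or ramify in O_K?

383 splits in O_K

-321 mod 4 = 3, hence disc K = 4·(-321) = -1284 and O_K = ℤ[√-321].
Since gcd(383, -1284) = 1 the prime 383 does not ramify.
Compute (-321/383) via Euler: 62^((383-1)/2) mod 383 = 1, so (-321/383) = 1.
(-321/383) = 1, so 383 splits.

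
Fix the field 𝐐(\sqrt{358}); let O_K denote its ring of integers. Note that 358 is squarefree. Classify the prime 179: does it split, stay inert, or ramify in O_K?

ramified

358 mod 4 = 2, hence disc K = 4·358 = 1432 and O_K = ℤ[√358].
179 divides disc(K) = 1432, so 179 ramifies.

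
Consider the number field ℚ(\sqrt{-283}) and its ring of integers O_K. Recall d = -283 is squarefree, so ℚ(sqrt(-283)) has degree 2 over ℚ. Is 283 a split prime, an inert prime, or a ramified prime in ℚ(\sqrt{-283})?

d = -283 ≡ 1 (mod 4), so O_K = ℤ[(1+√-283)/2] and disc(K) = d = -283.
283 divides disc(K) = -283, so 283 ramifies.

283 is ramified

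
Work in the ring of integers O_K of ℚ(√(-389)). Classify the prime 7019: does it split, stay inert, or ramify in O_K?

d = -389 ≡ 3 (mod 4), so O_K = ℤ[√-389] and disc(K) = 4d = -1556.
Since gcd(7019, -1556) = 1 the prime 7019 does not ramify.
Euler's criterion: (-389)^3509 mod 7019 = 7018. Thus (-389|7019) = -1.
(-389/7019) = -1, so 7019 is inert.

remains prime (inert)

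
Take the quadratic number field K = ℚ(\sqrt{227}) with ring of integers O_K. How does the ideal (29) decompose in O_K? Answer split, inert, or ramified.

split

d = 227 ≡ 3 (mod 4), so O_K = ℤ[√227] and disc(K) = 4d = 908.
29 ∤ 908, so 29 is unramified.
Compute (227/29) via Euler: 24^((29-1)/2) mod 29 = 1, so (227/29) = 1.
d is a quadratic residue mod p, hence 29 splits in O_K.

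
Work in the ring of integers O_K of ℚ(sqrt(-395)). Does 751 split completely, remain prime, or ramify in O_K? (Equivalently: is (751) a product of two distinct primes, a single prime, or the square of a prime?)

-395 mod 4 = 1, hence disc K = -395 and O_K = ℤ[(1+√-395)/2].
751 ∤ -395, so 751 is unramified.
Compute (-395/751) via Euler: 356^((751-1)/2) mod 751 = 1, so (-395/751) = 1.
Legendre symbol 1 ⇒ 751 is split.

split — (751) = 𝔭₁𝔭₂ with 𝔭₁ ≠ 𝔭₂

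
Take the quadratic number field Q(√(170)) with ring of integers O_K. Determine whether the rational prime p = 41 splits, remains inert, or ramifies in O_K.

p is inert

d = 170 ≡ 2 (mod 4), so O_K = ℤ[√170] and disc(K) = 4d = 680.
disc(K) = 680 is not divisible by 41; 41 is unramified.
(170/41) = 6^20 mod 41 = 40, giving Legendre symbol -1.
Legendre symbol -1 ⇒ 41 is inert.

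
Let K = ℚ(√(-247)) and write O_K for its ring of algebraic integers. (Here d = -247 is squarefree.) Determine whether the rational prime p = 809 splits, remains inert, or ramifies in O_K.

Since -247 ≡ 1 mod 4, the ring of integers is ℤ[(1+√-247)/2] with discriminant -247.
disc(K) = -247 is not divisible by 809; 809 is unramified.
Euler's criterion: (-247)^404 mod 809 = 1. Thus (-247|809) = 1.
Legendre symbol 1 ⇒ 809 is split.

809 splits in O_K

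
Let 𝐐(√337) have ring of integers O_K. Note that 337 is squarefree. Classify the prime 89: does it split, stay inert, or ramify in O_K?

89 remains inert

337 mod 4 = 1, hence disc K = 337 and O_K = ℤ[(1+√337)/2].
disc(K) = 337 is not divisible by 89; 89 is unramified.
Euler's criterion: 337^44 mod 89 = 88. Thus (337|89) = -1.
Legendre symbol -1 ⇒ 89 is inert.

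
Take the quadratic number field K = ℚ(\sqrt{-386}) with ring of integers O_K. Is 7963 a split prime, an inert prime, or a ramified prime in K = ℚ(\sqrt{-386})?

split — (7963) = 𝔭₁𝔭₂ with 𝔭₁ ≠ 𝔭₂

-386 mod 4 = 2, hence disc K = 4·(-386) = -1544 and O_K = ℤ[√-386].
disc(K) = -1544 is not divisible by 7963; 7963 is unramified.
(-386/7963) = 7577^3981 mod 7963 = 1, giving Legendre symbol 1.
Legendre symbol 1 ⇒ 7963 is split.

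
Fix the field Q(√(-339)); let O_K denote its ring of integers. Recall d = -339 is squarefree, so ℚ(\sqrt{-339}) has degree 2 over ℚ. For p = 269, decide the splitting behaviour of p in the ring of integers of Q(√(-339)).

269 splits in O_K

Since -339 ≡ 1 mod 4, the ring of integers is ℤ[(1+√-339)/2] with discriminant -339.
269 ∤ -339, so 269 is unramified.
Compute (-339/269) via Euler: 199^((269-1)/2) mod 269 = 1, so (-339/269) = 1.
Legendre symbol 1 ⇒ 269 is split.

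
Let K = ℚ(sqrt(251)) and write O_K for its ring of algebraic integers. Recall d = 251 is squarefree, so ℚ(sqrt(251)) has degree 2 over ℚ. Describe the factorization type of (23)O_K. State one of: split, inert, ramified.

remains prime (inert)

251 mod 4 = 3, hence disc K = 4·251 = 1004 and O_K = ℤ[√251].
23 ∤ 1004, so 23 is unramified.
Legendre symbol by Euler's criterion: (251/23) ≡ 251^11 ≡ 22 (mod 23), i.e. (251/23) = -1.
(251/23) = -1, so 23 is inert.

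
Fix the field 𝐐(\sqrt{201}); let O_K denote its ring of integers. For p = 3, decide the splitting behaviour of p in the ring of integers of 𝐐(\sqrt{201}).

ramified

Since 201 ≡ 1 mod 4, the ring of integers is ℤ[(1+√201)/2] with discriminant 201.
disc(K) = 201 = 3·67, so p = 3 is ramified.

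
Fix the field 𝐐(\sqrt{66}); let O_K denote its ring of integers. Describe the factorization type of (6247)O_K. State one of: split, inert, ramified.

Since 66 ≢ 1 mod 4, the ring of integers is ℤ[√66] with discriminant 4·66 = 264.
6247 ∤ 264, so 6247 is unramified.
(66/6247) = 66^3123 mod 6247 = 6246, giving Legendre symbol -1.
Legendre symbol -1 ⇒ 6247 is inert.

6247 remains inert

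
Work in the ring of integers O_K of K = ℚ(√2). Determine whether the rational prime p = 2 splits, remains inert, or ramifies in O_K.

p ramifies

d = 2 ≡ 2 (mod 4), so O_K = ℤ[√2] and disc(K) = 4d = 8.
Ramification test: 2 | 8. The prime 2 ramifies in K.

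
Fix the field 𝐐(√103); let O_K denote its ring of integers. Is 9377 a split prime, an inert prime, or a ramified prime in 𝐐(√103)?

splits completely

d = 103 ≡ 3 (mod 4), so O_K = ℤ[√103] and disc(K) = 4d = 412.
9377 ∤ 412, so 9377 is unramified.
Euler's criterion: 103^4688 mod 9377 = 1. Thus (103|9377) = 1.
Legendre symbol 1 ⇒ 9377 is split.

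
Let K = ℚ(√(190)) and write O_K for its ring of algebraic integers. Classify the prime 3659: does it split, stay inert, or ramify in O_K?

d = 190 ≡ 2 (mod 4), so O_K = ℤ[√190] and disc(K) = 4d = 760.
disc(K) = 760 is not divisible by 3659; 3659 is unramified.
Compute (190/3659) via Euler: 190^((3659-1)/2) mod 3659 = 1, so (190/3659) = 1.
Legendre symbol 1 ⇒ 3659 is split.

split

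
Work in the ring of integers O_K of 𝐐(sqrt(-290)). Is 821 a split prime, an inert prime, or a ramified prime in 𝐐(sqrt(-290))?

821 remains inert

Since -290 ≢ 1 mod 4, the ring of integers is ℤ[√-290] with discriminant 4·(-290) = -1160.
821 ∤ -1160, so 821 is unramified.
Compute (-290/821) via Euler: 531^((821-1)/2) mod 821 = 820, so (-290/821) = -1.
d is a non-residue mod p, hence 821 remains inert in O_K.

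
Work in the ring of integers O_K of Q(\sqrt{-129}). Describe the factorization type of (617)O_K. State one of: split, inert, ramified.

inert — (617) stays prime in O_K

Since -129 ≢ 1 mod 4, the ring of integers is ℤ[√-129] with discriminant 4·(-129) = -516.
disc(K) = -516 is not divisible by 617; 617 is unramified.
Euler's criterion: (-129)^308 mod 617 = 616. Thus (-129|617) = -1.
d is a non-residue mod p, hence 617 remains inert in O_K.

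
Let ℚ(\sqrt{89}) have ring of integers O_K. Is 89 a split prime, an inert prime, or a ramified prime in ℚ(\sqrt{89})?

89 is ramified

d = 89 ≡ 1 (mod 4), so O_K = ℤ[(1+√89)/2] and disc(K) = d = 89.
89 divides disc(K) = 89, so 89 ramifies.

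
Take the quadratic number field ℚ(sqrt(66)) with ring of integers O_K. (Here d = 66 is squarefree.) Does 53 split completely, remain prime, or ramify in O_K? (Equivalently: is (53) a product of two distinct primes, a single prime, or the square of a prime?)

66 mod 4 = 2, hence disc K = 4·66 = 264 and O_K = ℤ[√66].
53 ∤ 264, so 53 is unramified.
Legendre symbol by Euler's criterion: (66/53) ≡ 66^26 ≡ 1 (mod 53), i.e. (66/53) = 1.
(66/53) = 1, so 53 splits.

splits completely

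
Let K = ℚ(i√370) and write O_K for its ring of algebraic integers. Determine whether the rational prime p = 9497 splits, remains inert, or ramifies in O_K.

inert

-370 mod 4 = 2, hence disc K = 4·(-370) = -1480 and O_K = ℤ[√-370].
9497 ∤ -1480, so 9497 is unramified.
Legendre symbol by Euler's criterion: (-370/9497) ≡ (-370)^4748 ≡ 9496 (mod 9497), i.e. (-370/9497) = -1.
d is a non-residue mod p, hence 9497 remains inert in O_K.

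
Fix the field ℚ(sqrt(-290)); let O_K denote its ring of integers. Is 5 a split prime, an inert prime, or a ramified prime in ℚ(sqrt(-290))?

5 is ramified

Since -290 ≢ 1 mod 4, the ring of integers is ℤ[√-290] with discriminant 4·(-290) = -1160.
Ramification test: 5 | -1160. The prime 5 ramifies in K.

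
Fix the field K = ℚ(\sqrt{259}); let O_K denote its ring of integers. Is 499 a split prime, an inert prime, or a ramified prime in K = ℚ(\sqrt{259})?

Since 259 ≢ 1 mod 4, the ring of integers is ℤ[√259] with discriminant 4·259 = 1036.
Since gcd(499, 1036) = 1 the prime 499 does not ramify.
Compute (259/499) via Euler: 259^((499-1)/2) mod 499 = 1, so (259/499) = 1.
Legendre symbol 1 ⇒ 499 is split.

split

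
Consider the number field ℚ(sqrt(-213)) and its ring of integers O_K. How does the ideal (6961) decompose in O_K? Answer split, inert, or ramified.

d = -213 ≡ 3 (mod 4), so O_K = ℤ[√-213] and disc(K) = 4d = -852.
disc(K) = -852 is not divisible by 6961; 6961 is unramified.
Euler's criterion: (-213)^3480 mod 6961 = 1. Thus (-213|6961) = 1.
d is a quadratic residue mod p, hence 6961 splits in O_K.

split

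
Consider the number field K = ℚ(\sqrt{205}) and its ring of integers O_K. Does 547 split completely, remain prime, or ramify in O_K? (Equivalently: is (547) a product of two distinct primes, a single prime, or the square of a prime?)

split

205 mod 4 = 1, hence disc K = 205 and O_K = ℤ[(1+√205)/2].
Since gcd(547, 205) = 1 the prime 547 does not ramify.
(205/547) = 205^273 mod 547 = 1, giving Legendre symbol 1.
(205/547) = 1, so 547 splits.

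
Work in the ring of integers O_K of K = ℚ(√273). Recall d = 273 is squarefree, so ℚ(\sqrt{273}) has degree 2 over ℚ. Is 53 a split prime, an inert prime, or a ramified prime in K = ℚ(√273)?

inert

d = 273 ≡ 1 (mod 4), so O_K = ℤ[(1+√273)/2] and disc(K) = d = 273.
53 ∤ 273, so 53 is unramified.
(273/53) = 8^26 mod 53 = 52, giving Legendre symbol -1.
Legendre symbol -1 ⇒ 53 is inert.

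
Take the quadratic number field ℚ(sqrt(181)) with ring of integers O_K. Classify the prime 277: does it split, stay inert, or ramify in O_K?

Since 181 ≡ 1 mod 4, the ring of integers is ℤ[(1+√181)/2] with discriminant 181.
277 ∤ 181, so 277 is unramified.
Compute (181/277) via Euler: 181^((277-1)/2) mod 277 = 276, so (181/277) = -1.
Legendre symbol -1 ⇒ 277 is inert.

p is inert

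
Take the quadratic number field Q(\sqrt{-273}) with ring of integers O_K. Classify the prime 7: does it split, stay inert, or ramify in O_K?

ramified

-273 mod 4 = 3, hence disc K = 4·(-273) = -1092 and O_K = ℤ[√-273].
disc(K) = -1092 = 7·(-156), so p = 7 is ramified.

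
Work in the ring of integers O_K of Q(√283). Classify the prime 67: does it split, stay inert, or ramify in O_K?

283 mod 4 = 3, hence disc K = 4·283 = 1132 and O_K = ℤ[√283].
disc(K) = 1132 is not divisible by 67; 67 is unramified.
(283/67) = 15^33 mod 67 = 1, giving Legendre symbol 1.
(283/67) = 1, so 67 splits.

split — (67) = 𝔭₁𝔭₂ with 𝔭₁ ≠ 𝔭₂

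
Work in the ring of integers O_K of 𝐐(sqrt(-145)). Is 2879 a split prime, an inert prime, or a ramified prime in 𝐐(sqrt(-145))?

Since -145 ≢ 1 mod 4, the ring of integers is ℤ[√-145] with discriminant 4·(-145) = -580.
Since gcd(2879, -580) = 1 the prime 2879 does not ramify.
Compute (-145/2879) via Euler: 2734^((2879-1)/2) mod 2879 = 1, so (-145/2879) = 1.
(-145/2879) = 1, so 2879 splits.

2879 splits in O_K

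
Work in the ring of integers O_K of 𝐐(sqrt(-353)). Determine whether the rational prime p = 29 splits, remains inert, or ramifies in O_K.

d = -353 ≡ 3 (mod 4), so O_K = ℤ[√-353] and disc(K) = 4d = -1412.
29 ∤ -1412, so 29 is unramified.
Euler's criterion: (-353)^14 mod 29 = 1. Thus (-353|29) = 1.
(-353/29) = 1, so 29 splits.

29 splits in O_K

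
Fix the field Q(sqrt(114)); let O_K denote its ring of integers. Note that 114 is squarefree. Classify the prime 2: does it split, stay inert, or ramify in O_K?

ramified

114 mod 4 = 2, hence disc K = 4·114 = 456 and O_K = ℤ[√114].
disc(K) = 456 = 2·228, so p = 2 is ramified.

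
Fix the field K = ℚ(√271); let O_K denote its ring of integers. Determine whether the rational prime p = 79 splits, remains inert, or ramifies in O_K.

p is inert

d = 271 ≡ 3 (mod 4), so O_K = ℤ[√271] and disc(K) = 4d = 1084.
79 ∤ 1084, so 79 is unramified.
Compute (271/79) via Euler: 34^((79-1)/2) mod 79 = 78, so (271/79) = -1.
(271/79) = -1, so 79 is inert.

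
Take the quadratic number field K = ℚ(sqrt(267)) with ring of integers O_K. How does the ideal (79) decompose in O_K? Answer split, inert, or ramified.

d = 267 ≡ 3 (mod 4), so O_K = ℤ[√267] and disc(K) = 4d = 1068.
Since gcd(79, 1068) = 1 the prime 79 does not ramify.
Euler's criterion: 267^39 mod 79 = 78. Thus (267|79) = -1.
(267/79) = -1, so 79 is inert.

p is inert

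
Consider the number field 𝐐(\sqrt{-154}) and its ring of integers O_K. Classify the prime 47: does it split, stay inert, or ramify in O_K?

splits completely

Since -154 ≢ 1 mod 4, the ring of integers is ℤ[√-154] with discriminant 4·(-154) = -616.
Since gcd(47, -616) = 1 the prime 47 does not ramify.
(-154/47) = 34^23 mod 47 = 1, giving Legendre symbol 1.
(-154/47) = 1, so 47 splits.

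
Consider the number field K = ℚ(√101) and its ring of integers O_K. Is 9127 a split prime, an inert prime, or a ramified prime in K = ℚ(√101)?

splits completely

101 mod 4 = 1, hence disc K = 101 and O_K = ℤ[(1+√101)/2].
Since gcd(9127, 101) = 1 the prime 9127 does not ramify.
(101/9127) = 101^4563 mod 9127 = 1, giving Legendre symbol 1.
Legendre symbol 1 ⇒ 9127 is split.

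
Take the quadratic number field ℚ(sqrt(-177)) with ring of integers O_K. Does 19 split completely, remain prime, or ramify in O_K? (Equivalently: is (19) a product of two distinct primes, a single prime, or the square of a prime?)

inert — (19) stays prime in O_K

Since -177 ≢ 1 mod 4, the ring of integers is ℤ[√-177] with discriminant 4·(-177) = -708.
19 ∤ -708, so 19 is unramified.
Legendre symbol by Euler's criterion: (-177/19) ≡ (-177)^9 ≡ 18 (mod 19), i.e. (-177/19) = -1.
Legendre symbol -1 ⇒ 19 is inert.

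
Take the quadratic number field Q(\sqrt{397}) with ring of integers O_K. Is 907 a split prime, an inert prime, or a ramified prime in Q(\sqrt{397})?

907 remains inert

397 mod 4 = 1, hence disc K = 397 and O_K = ℤ[(1+√397)/2].
Since gcd(907, 397) = 1 the prime 907 does not ramify.
Euler's criterion: 397^453 mod 907 = 906. Thus (397|907) = -1.
d is a non-residue mod p, hence 907 remains inert in O_K.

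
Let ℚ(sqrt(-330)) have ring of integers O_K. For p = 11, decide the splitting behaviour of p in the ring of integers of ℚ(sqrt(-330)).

Since -330 ≢ 1 mod 4, the ring of integers is ℤ[√-330] with discriminant 4·(-330) = -1320.
disc(K) = -1320 = 11·(-120), so p = 11 is ramified.

p ramifies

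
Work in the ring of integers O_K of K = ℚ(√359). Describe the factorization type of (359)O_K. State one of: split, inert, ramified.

ramified

d = 359 ≡ 3 (mod 4), so O_K = ℤ[√359] and disc(K) = 4d = 1436.
359 divides disc(K) = 1436, so 359 ramifies.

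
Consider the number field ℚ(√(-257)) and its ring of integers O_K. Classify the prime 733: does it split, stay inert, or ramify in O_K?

Since -257 ≢ 1 mod 4, the ring of integers is ℤ[√-257] with discriminant 4·(-257) = -1028.
Since gcd(733, -1028) = 1 the prime 733 does not ramify.
Euler's criterion: (-257)^366 mod 733 = 732. Thus (-257|733) = -1.
(-257/733) = -1, so 733 is inert.

p is inert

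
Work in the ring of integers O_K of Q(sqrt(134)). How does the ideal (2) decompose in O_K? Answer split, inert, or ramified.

Since 134 ≢ 1 mod 4, the ring of integers is ℤ[√134] with discriminant 4·134 = 536.
Ramification test: 2 | 536. The prime 2 ramifies in K.

p ramifies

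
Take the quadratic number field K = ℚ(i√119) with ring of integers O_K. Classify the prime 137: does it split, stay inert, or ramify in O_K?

split

Since -119 ≡ 1 mod 4, the ring of integers is ℤ[(1+√-119)/2] with discriminant -119.
137 ∤ -119, so 137 is unramified.
Legendre symbol by Euler's criterion: (-119/137) ≡ (-119)^68 ≡ 1 (mod 137), i.e. (-119/137) = 1.
Legendre symbol 1 ⇒ 137 is split.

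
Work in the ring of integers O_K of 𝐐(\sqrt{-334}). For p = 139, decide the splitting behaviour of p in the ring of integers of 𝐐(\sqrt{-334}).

p splits

d = -334 ≡ 2 (mod 4), so O_K = ℤ[√-334] and disc(K) = 4d = -1336.
139 ∤ -1336, so 139 is unramified.
(-334/139) = 83^69 mod 139 = 1, giving Legendre symbol 1.
d is a quadratic residue mod p, hence 139 splits in O_K.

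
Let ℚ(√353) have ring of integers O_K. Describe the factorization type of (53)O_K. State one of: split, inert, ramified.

Since 353 ≡ 1 mod 4, the ring of integers is ℤ[(1+√353)/2] with discriminant 353.
Since gcd(53, 353) = 1 the prime 53 does not ramify.
Euler's criterion: 353^26 mod 53 = 52. Thus (353|53) = -1.
Legendre symbol -1 ⇒ 53 is inert.

inert — (53) stays prime in O_K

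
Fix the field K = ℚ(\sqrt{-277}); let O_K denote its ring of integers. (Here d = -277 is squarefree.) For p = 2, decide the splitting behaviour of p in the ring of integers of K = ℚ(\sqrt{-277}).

-277 mod 4 = 3, hence disc K = 4·(-277) = -1108 and O_K = ℤ[√-277].
disc(K) = -1108 = 2·(-554), so p = 2 is ramified.

p ramifies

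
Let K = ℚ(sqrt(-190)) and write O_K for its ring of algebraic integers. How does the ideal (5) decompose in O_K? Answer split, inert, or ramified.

ramified — (5) = 𝔭²

d = -190 ≡ 2 (mod 4), so O_K = ℤ[√-190] and disc(K) = 4d = -760.
disc(K) = -760 = 5·(-152), so p = 5 is ramified.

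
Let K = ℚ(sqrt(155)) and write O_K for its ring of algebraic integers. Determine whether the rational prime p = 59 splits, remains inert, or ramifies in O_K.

p is inert

155 mod 4 = 3, hence disc K = 4·155 = 620 and O_K = ℤ[√155].
59 ∤ 620, so 59 is unramified.
(155/59) = 37^29 mod 59 = 58, giving Legendre symbol -1.
d is a non-residue mod p, hence 59 remains inert in O_K.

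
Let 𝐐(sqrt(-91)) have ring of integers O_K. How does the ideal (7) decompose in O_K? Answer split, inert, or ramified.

-91 mod 4 = 1, hence disc K = -91 and O_K = ℤ[(1+√-91)/2].
Ramification test: 7 | -91. The prime 7 ramifies in K.

7 is ramified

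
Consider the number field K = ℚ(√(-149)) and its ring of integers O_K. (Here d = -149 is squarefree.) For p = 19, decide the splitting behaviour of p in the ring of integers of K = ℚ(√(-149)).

remains prime (inert)

-149 mod 4 = 3, hence disc K = 4·(-149) = -596 and O_K = ℤ[√-149].
disc(K) = -596 is not divisible by 19; 19 is unramified.
Compute (-149/19) via Euler: 3^((19-1)/2) mod 19 = 18, so (-149/19) = -1.
(-149/19) = -1, so 19 is inert.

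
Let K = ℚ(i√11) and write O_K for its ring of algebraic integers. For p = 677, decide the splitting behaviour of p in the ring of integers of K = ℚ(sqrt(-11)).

-11 mod 4 = 1, hence disc K = -11 and O_K = ℤ[(1+√-11)/2].
677 ∤ -11, so 677 is unramified.
Compute (-11/677) via Euler: 666^((677-1)/2) mod 677 = 676, so (-11/677) = -1.
(-11/677) = -1, so 677 is inert.

inert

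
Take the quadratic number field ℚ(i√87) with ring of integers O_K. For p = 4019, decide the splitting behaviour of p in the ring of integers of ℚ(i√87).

p splits

Since -87 ≡ 1 mod 4, the ring of integers is ℤ[(1+√-87)/2] with discriminant -87.
disc(K) = -87 is not divisible by 4019; 4019 is unramified.
Legendre symbol by Euler's criterion: (-87/4019) ≡ (-87)^2009 ≡ 1 (mod 4019), i.e. (-87/4019) = 1.
Legendre symbol 1 ⇒ 4019 is split.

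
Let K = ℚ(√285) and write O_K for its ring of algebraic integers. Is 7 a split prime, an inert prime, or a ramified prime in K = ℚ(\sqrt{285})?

Since 285 ≡ 1 mod 4, the ring of integers is ℤ[(1+√285)/2] with discriminant 285.
7 ∤ 285, so 7 is unramified.
Legendre symbol by Euler's criterion: (285/7) ≡ 285^3 ≡ 6 (mod 7), i.e. (285/7) = -1.
(285/7) = -1, so 7 is inert.

remains prime (inert)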